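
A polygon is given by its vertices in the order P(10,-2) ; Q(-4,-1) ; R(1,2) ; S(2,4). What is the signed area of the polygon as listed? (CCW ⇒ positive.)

-34.5

Apply the shoelace formula: 2A = Σ (x_i·y_{i+1} − x_{i+1}·y_i), indices taken mod 4.
P→Q: (10)(-1) − (-4)(-2) = -18
Q→R: (-4)(2) − (1)(-1) = -7
R→S: (1)(4) − (2)(2) = 0
S→P: (2)(-2) − (10)(4) = -44
Σ = -69
Signed area = Σ/2 = -34.5 (negative ⇒ clockwise traversal).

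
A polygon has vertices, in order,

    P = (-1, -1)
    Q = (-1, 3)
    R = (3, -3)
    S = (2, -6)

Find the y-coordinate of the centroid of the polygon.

-26/15

Apply the shoelace formula. First the cross-terms c_i = x_i·y_{i+1} − x_{i+1}·y_i:
  -4, -6, -12, -8  ⇒  2A = -30, A = -15.
Then Σ (y_i + y_{i+1})·c_i = 156, so ȳ = 156 / (6·(-15)) = -26/15.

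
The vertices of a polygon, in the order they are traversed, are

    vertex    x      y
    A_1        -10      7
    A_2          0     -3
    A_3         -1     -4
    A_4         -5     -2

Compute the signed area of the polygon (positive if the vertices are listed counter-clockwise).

Apply Gauss's area formula: 2A = Σ (x_i·y_{i+1} − x_{i+1}·y_i), indices taken mod 4.
A_1→A_2: (-10)(-3) − (0)(7) = 30
A_2→A_3: (0)(-4) − (-1)(-3) = -3
A_3→A_4: (-1)(-2) − (-5)(-4) = -18
A_4→A_1: (-5)(7) − (-10)(-2) = -55
Σ = -46
Signed area = Σ/2 = -23 (negative ⇒ clockwise traversal).

-23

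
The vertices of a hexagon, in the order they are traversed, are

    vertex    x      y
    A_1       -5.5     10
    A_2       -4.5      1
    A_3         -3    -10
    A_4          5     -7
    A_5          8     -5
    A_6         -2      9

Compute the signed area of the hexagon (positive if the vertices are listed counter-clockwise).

140.5

Apply the shoelace (surveyor's) formula: 2A = Σ (x_i·y_{i+1} − x_{i+1}·y_i), indices taken mod 6.
A_1→A_2: (-5.5)(1) − (-4.5)(10) = 39.5
A_2→A_3: (-4.5)(-10) − (-3)(1) = 48
A_3→A_4: (-3)(-7) − (5)(-10) = 71
A_4→A_5: (5)(-5) − (8)(-7) = 31
A_5→A_6: (8)(9) − (-2)(-5) = 62
A_6→A_1: (-2)(10) − (-5.5)(9) = 29.5
Σ = 281
Signed area = Σ/2 = 140.5 (positive ⇒ counter-clockwise traversal).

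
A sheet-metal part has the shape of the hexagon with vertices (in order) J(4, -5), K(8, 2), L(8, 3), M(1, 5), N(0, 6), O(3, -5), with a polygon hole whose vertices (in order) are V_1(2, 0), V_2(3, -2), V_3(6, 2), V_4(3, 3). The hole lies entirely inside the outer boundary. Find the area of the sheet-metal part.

Outer boundary:
Apply the shoelace formula: 2A = Σ (x_i·y_{i+1} − x_{i+1}·y_i), indices taken mod 6.
Σ = (48) + (8) + (37) + (6) + (-18) + (5) = 86
Area = |Σ|/2 = 43.
Hole:
Σ = (-4) + (18) + (12) + (-6) = 20
Area = |Σ|/2 = 10.
Net area = 43 − 10 = 33.

33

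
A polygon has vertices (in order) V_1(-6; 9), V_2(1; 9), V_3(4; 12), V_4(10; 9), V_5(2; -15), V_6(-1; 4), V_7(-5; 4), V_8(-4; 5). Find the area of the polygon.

172.5

Apply Gauss's area formula: 2A = Σ (x_i·y_{i+1} − x_{i+1}·y_i), indices taken mod 8.
Σ = (-63) + (-24) + (-84) + (-168) + (-7) + (16) + (-9) + (-6) = -345
Area = |Σ|/2 = 172.5.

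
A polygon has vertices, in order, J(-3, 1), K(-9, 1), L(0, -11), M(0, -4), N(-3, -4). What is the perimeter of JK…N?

|JK| = √((-6)² + (0)²) = √36 = 6
|KL| = √((9)² + (-12)²) = √225 = 15
|LM| = √((0)² + (7)²) = √49 = 7
|MN| = √((-3)² + (0)²) = √9 = 3
|NJ| = √((0)² + (5)²) = √25 = 5
Perimeter = 6 + 15 + 7 + 3 + 5 = 36.

36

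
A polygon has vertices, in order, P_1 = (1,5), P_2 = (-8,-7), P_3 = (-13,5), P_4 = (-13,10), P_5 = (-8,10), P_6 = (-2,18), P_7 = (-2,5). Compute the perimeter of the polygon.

64

|P_1P_2| = √((-9)² + (-12)²) = √225 = 15
|P_2P_3| = √((-5)² + (12)²) = √169 = 13
|P_3P_4| = √((0)² + (5)²) = √25 = 5
|P_4P_5| = √((5)² + (0)²) = √25 = 5
|P_5P_6| = √((6)² + (8)²) = √100 = 10
|P_6P_7| = √((0)² + (-13)²) = √169 = 13
|P_7P_1| = √((3)² + (0)²) = √9 = 3
Perimeter = 15 + 13 + 5 + 5 + 10 + 13 + 3 = 64.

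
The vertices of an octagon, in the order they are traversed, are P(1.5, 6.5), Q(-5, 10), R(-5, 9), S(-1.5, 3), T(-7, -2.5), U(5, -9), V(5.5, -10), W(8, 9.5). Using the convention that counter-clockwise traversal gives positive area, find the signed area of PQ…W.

160.375

P→Q: (1.5)(10) − (-5)(6.5) = 47.5
Q→R: (-5)(9) − (-5)(10) = 5
R→S: (-5)(3) − (-1.5)(9) = -1.5
S→T: (-1.5)(-2.5) − (-7)(3) = 24.75
T→U: (-7)(-9) − (5)(-2.5) = 75.5
U→V: (5)(-10) − (5.5)(-9) = -0.5
V→W: (5.5)(9.5) − (8)(-10) = 132.25
W→P: (8)(6.5) − (1.5)(9.5) = 37.75
Σ = 320.75
Signed area = Σ/2 = 160.375 (positive ⇒ counter-clockwise traversal).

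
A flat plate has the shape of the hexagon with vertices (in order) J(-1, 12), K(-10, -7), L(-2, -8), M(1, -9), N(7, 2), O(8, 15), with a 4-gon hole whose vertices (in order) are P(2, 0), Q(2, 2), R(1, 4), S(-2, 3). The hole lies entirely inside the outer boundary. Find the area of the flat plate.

234.5

Outer boundary:
Apply Gauss's area formula: 2A = Σ (x_i·y_{i+1} − x_{i+1}·y_i), indices taken mod 6.
Cross-terms: 127, 66, 26, 65, 89, 111  ⇒  Σ = 484
Area = |Σ|/2 = 242.
Hole:
Apply Gauss's area formula: 2A = Σ (x_i·y_{i+1} − x_{i+1}·y_i), indices taken mod 4.
Σ = (4) + (6) + (11) + (-6) = 15
Area = |Σ|/2 = 7.5.
Net area = 242 − 7.5 = 234.5.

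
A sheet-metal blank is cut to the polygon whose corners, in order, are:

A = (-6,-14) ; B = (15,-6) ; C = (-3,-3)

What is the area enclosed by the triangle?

A→B: (-6)(-6) − (15)(-14) = 246
B→C: (15)(-3) − (-3)(-6) = -63
C→A: (-3)(-14) − (-6)(-3) = 24
Σ = 207
Area = |Σ|/2 = 103.5.

103.5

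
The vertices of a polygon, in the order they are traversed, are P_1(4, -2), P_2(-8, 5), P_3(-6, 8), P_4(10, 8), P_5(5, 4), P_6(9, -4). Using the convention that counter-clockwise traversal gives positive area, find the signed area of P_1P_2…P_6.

-108

Cross-terms: 4, -34, -128, 0, -56, -2  ⇒  Σ = -216
Signed area = Σ/2 = -108 (negative ⇒ clockwise traversal).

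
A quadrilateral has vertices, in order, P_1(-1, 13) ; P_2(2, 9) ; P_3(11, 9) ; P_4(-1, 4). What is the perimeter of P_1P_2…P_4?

36

|P_1P_2| = √((3)² + (-4)²) = √25 = 5
|P_2P_3| = √((9)² + (0)²) = √81 = 9
|P_3P_4| = √((-12)² + (-5)²) = √169 = 13
|P_4P_1| = √((0)² + (9)²) = √81 = 9
Perimeter = 5 + 9 + 13 + 9 = 36.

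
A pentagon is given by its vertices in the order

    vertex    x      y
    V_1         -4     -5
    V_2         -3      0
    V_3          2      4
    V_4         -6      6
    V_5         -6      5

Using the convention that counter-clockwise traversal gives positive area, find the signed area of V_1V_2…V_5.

Apply Gauss's area formula: 2A = Σ (x_i·y_{i+1} − x_{i+1}·y_i), indices taken mod 5.
Σ = (-15) + (-12) + (36) + (6) + (50) = 65
Signed area = Σ/2 = 32.5 (positive ⇒ counter-clockwise traversal).

32.5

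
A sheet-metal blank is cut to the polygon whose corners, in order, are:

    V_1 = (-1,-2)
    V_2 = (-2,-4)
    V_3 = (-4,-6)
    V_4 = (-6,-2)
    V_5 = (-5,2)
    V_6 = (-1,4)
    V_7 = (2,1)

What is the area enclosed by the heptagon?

42

Apply Gauss's area formula: 2A = Σ (x_i·y_{i+1} − x_{i+1}·y_i), indices taken mod 7.
V_1→V_2: (-1)(-4) − (-2)(-2) = 0
V_2→V_3: (-2)(-6) − (-4)(-4) = -4
V_3→V_4: (-4)(-2) − (-6)(-6) = -28
V_4→V_5: (-6)(2) − (-5)(-2) = -22
V_5→V_6: (-5)(4) − (-1)(2) = -18
V_6→V_7: (-1)(1) − (2)(4) = -9
V_7→V_1: (2)(-2) − (-1)(1) = -3
Σ = -84
Area = |Σ|/2 = 42.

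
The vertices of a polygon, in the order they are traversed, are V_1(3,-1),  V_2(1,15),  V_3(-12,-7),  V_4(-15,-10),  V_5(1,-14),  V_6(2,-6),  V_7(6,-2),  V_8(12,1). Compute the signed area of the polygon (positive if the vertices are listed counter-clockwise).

261.5

Apply the surveyor's formula: 2A = Σ (x_i·y_{i+1} − x_{i+1}·y_i), indices taken mod 8.
V_1→V_2: (3)(15) − (1)(-1) = 46
V_2→V_3: (1)(-7) − (-12)(15) = 173
V_3→V_4: (-12)(-10) − (-15)(-7) = 15
V_4→V_5: (-15)(-14) − (1)(-10) = 220
V_5→V_6: (1)(-6) − (2)(-14) = 22
V_6→V_7: (2)(-2) − (6)(-6) = 32
V_7→V_8: (6)(1) − (12)(-2) = 30
V_8→V_1: (12)(-1) − (3)(1) = -15
Σ = 523
Signed area = Σ/2 = 261.5 (positive ⇒ counter-clockwise traversal).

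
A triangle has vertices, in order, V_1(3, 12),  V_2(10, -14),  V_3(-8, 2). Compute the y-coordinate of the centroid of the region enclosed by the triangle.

Apply Gauss's area formula. First the cross-terms c_i = x_i·y_{i+1} − x_{i+1}·y_i:
  -162, -92, -102  ⇒  2A = -356, A = -178.
Then Σ (y_i + y_{i+1})·c_i = 0, so ȳ = 0 / (6·(-178)) = 0.

0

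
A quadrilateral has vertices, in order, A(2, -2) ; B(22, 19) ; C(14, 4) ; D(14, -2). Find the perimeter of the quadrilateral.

64

|AB| = √((20)² + (21)²) = √841 = 29
|BC| = √((-8)² + (-15)²) = √289 = 17
|CD| = √((0)² + (-6)²) = √36 = 6
|DA| = √((-12)² + (0)²) = √144 = 12
Perimeter = 29 + 17 + 6 + 12 = 64.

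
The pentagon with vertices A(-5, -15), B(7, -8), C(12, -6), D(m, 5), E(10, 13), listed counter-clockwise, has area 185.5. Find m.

Write out the shoelace sum; only the two edges meeting at D involve m:
2·Area = [(12·5 − m·(-6)) + (m·13 − 10·5)] + 114
       = 19·m + 124 = 371
⇒ m = 13.

13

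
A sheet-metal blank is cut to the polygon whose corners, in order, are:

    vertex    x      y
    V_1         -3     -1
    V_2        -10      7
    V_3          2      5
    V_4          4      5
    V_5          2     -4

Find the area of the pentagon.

72.5

Apply the surveyor's formula: 2A = Σ (x_i·y_{i+1} − x_{i+1}·y_i), indices taken mod 5.
Σ = (-31) + (-64) + (-10) + (-26) + (-14) = -145
Area = |Σ|/2 = 72.5.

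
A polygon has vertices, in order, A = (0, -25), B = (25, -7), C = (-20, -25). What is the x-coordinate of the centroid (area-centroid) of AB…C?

5/3

Apply the shoelace (surveyor's) formula. First the cross-terms c_i = x_i·y_{i+1} − x_{i+1}·y_i:
  625, -765, 500  ⇒  2A = 360, A = 180.
Then Σ (x_i + x_{i+1})·c_i = 1800, so x̄ = 1800 / (6·180) = 5/3.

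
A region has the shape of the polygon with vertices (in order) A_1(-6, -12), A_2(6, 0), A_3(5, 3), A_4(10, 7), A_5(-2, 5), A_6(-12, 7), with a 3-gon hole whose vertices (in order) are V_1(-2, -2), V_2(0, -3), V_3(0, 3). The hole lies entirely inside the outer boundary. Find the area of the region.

189.5

Outer boundary:
Cross-terms: 72, 18, 5, 64, 46, 186  ⇒  Σ = 391
Area = |Σ|/2 = 195.5.
Hole:
Apply Gauss's area formula: 2A = Σ (x_i·y_{i+1} − x_{i+1}·y_i), indices taken mod 3.
Σ = (6) + (0) + (6) = 12
Area = |Σ|/2 = 6.
Net area = 195.5 − 6 = 189.5.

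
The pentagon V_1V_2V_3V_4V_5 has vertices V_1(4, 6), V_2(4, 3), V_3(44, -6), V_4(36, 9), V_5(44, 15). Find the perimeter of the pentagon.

112

|V_1V_2| = √((0)² + (-3)²) = √9 = 3
|V_2V_3| = √((40)² + (-9)²) = √1681 = 41
|V_3V_4| = √((-8)² + (15)²) = √289 = 17
|V_4V_5| = √((8)² + (6)²) = √100 = 10
|V_5V_1| = √((-40)² + (-9)²) = √1681 = 41
Perimeter = 3 + 41 + 17 + 10 + 41 = 112.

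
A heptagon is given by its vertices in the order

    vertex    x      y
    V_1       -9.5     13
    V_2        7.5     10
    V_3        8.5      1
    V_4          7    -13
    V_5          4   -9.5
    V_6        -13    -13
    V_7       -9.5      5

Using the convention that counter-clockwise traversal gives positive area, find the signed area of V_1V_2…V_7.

-421

Σ = (-192.5) + (-77.5) + (-117.5) + (-14.5) + (-175.5) + (-188.5) + (-76) = -842
Signed area = Σ/2 = -421 (negative ⇒ clockwise traversal).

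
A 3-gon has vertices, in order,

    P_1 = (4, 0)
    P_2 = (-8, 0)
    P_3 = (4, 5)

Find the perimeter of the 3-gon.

|P_1P_2| = √((-12)² + (0)²) = √144 = 12
|P_2P_3| = √((12)² + (5)²) = √169 = 13
|P_3P_1| = √((0)² + (-5)²) = √25 = 5
Perimeter = 12 + 13 + 5 = 30.

30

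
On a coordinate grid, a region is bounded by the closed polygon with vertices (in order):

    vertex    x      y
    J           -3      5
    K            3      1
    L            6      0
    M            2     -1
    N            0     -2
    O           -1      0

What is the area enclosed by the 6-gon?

Apply the shoelace (surveyor's) formula: 2A = Σ (x_i·y_{i+1} − x_{i+1}·y_i), indices taken mod 6.
Σ = (-18) + (-6) + (-6) + (-4) + (-2) + (-5) = -41
Area = |Σ|/2 = 20.5.

20.5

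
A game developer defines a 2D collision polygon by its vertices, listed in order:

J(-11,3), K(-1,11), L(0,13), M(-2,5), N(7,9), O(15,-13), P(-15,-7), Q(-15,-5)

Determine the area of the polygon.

Apply Gauss's area formula: 2A = Σ (x_i·y_{i+1} − x_{i+1}·y_i), indices taken mod 8.
J→K: (-11)(11) − (-1)(3) = -118
K→L: (-1)(13) − (0)(11) = -13
L→M: (0)(5) − (-2)(13) = 26
M→N: (-2)(9) − (7)(5) = -53
N→O: (7)(-13) − (15)(9) = -226
O→P: (15)(-7) − (-15)(-13) = -300
P→Q: (-15)(-5) − (-15)(-7) = -30
Q→J: (-15)(3) − (-11)(-5) = -100
Σ = -814
Area = |Σ|/2 = 407.

407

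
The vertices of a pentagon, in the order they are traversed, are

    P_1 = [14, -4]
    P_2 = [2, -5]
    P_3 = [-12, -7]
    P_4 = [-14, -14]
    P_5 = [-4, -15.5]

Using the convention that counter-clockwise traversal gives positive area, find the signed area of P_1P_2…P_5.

Apply Gauss's area formula: 2A = Σ (x_i·y_{i+1} − x_{i+1}·y_i), indices taken mod 5.
Σ = (-62) + (-74) + (70) + (161) + (233) = 328
Signed area = Σ/2 = 164 (positive ⇒ counter-clockwise traversal).

164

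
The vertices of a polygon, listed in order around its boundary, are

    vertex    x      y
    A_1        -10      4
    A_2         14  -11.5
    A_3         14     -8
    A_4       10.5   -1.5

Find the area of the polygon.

Cross-terms: 59, 49, 63, 27  ⇒  Σ = 198
Area = |Σ|/2 = 99.

99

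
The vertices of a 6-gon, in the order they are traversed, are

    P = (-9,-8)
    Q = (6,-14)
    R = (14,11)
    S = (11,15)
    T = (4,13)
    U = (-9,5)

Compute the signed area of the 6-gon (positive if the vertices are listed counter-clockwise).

Apply the shoelace (surveyor's) formula: 2A = Σ (x_i·y_{i+1} − x_{i+1}·y_i), indices taken mod 6.
Σ = (174) + (262) + (89) + (83) + (137) + (117) = 862
Signed area = Σ/2 = 431 (positive ⇒ counter-clockwise traversal).

431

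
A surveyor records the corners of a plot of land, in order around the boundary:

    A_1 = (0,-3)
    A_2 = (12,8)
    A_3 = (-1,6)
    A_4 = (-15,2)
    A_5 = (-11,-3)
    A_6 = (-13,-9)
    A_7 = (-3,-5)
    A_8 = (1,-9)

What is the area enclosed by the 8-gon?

Apply the shoelace formula: 2A = Σ (x_i·y_{i+1} − x_{i+1}·y_i), indices taken mod 8.
A_1→A_2: (0)(8) − (12)(-3) = 36
A_2→A_3: (12)(6) − (-1)(8) = 80
A_3→A_4: (-1)(2) − (-15)(6) = 88
A_4→A_5: (-15)(-3) − (-11)(2) = 67
A_5→A_6: (-11)(-9) − (-13)(-3) = 60
A_6→A_7: (-13)(-5) − (-3)(-9) = 38
A_7→A_8: (-3)(-9) − (1)(-5) = 32
A_8→A_1: (1)(-3) − (0)(-9) = -3
Σ = 398
Area = |Σ|/2 = 199.

199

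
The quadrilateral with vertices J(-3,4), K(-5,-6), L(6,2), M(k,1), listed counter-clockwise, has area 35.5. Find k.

Write out the shoelace sum; only the two edges meeting at M involve k:
2·Area = [(6·1 − k·2) + (k·4 − (-3)·1)] + 64
       = 2·k + 73 = 71
⇒ k = -1.

-1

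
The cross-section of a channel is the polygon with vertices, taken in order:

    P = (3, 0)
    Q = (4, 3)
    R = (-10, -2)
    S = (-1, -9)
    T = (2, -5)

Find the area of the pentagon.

78.5

Apply the surveyor's formula: 2A = Σ (x_i·y_{i+1} − x_{i+1}·y_i), indices taken mod 5.
Cross-terms: 9, 22, 88, 23, 15  ⇒  Σ = 157
Area = |Σ|/2 = 78.5.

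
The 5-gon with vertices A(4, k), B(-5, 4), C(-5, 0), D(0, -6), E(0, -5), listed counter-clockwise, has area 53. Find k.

Write out the shoelace sum; only the two edges meeting at A involve k:
2·Area = [(0·k − 4·(-5)) + (4·4 − (-5)·k)] + 50
       = 5·k + 86 = 106
⇒ k = 4.

4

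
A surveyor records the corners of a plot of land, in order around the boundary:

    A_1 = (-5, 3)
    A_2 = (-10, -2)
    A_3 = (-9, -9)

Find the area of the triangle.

Apply the shoelace formula: 2A = Σ (x_i·y_{i+1} − x_{i+1}·y_i), indices taken mod 3.
Σ = (40) + (72) + (-72) = 40
Area = |Σ|/2 = 20.

20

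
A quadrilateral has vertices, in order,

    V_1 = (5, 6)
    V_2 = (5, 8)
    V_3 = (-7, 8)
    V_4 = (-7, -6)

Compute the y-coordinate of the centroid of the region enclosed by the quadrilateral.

3.25

Apply the shoelace (surveyor's) formula. First the cross-terms c_i = x_i·y_{i+1} − x_{i+1}·y_i:
  10, 96, 98, -12  ⇒  2A = 192, A = 96.
Then Σ (y_i + y_{i+1})·c_i = 1872, so ȳ = 1872 / (6·96) = 3.25.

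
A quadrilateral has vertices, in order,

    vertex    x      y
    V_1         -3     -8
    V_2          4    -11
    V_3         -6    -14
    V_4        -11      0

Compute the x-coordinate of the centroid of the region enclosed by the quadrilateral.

Apply the shoelace formula. First the cross-terms c_i = x_i·y_{i+1} − x_{i+1}·y_i:
  65, -122, -154, 88  ⇒  2A = -123, A = -61.5.
Then Σ (x_i + x_{i+1})·c_i = 1695, so x̄ = 1695 / (6·(-61.5)) = -565/123.

-565/123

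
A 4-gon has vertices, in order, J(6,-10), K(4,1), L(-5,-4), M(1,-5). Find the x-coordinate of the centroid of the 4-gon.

Apply the shoelace formula. First the cross-terms c_i = x_i·y_{i+1} − x_{i+1}·y_i:
  46, -11, 29, 20  ⇒  2A = 84, A = 42.
Then Σ (x_i + x_{i+1})·c_i = 495, so x̄ = 495 / (6·42) = 55/28.

55/28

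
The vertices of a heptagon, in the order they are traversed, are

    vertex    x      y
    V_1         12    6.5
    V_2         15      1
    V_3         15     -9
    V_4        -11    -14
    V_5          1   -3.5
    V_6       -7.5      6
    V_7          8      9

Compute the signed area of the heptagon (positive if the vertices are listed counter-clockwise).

Cross-terms: -85.5, -150, -309, 52.5, -20.25, -115.5, -56  ⇒  Σ = -683.75
Signed area = Σ/2 = -341.875 (negative ⇒ clockwise traversal).

-341.875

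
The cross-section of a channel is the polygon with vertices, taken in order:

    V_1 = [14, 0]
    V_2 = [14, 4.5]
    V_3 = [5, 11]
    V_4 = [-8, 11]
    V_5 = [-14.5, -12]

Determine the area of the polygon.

380.5

Cross-terms: 63, 131.5, 143, 255.5, 168  ⇒  Σ = 761
Area = |Σ|/2 = 380.5.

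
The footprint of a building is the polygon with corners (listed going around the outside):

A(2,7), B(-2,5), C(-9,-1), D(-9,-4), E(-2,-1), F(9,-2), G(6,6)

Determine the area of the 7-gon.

Cross-terms: 24, 47, 27, 1, 13, 66, 30  ⇒  Σ = 208
Area = |Σ|/2 = 104.

104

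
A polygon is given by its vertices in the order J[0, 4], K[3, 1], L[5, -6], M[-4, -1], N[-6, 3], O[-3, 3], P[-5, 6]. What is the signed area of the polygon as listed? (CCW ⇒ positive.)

-57

Apply the shoelace (surveyor's) formula: 2A = Σ (x_i·y_{i+1} − x_{i+1}·y_i), indices taken mod 7.
Σ = (-12) + (-23) + (-29) + (-18) + (-9) + (-3) + (-20) = -114
Signed area = Σ/2 = -57 (negative ⇒ clockwise traversal).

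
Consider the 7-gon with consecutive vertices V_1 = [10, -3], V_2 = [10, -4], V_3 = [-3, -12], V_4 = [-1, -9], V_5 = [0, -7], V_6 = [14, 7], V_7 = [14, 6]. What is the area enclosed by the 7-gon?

69

V_1→V_2: (10)(-4) − (10)(-3) = -10
V_2→V_3: (10)(-12) − (-3)(-4) = -132
V_3→V_4: (-3)(-9) − (-1)(-12) = 15
V_4→V_5: (-1)(-7) − (0)(-9) = 7
V_5→V_6: (0)(7) − (14)(-7) = 98
V_6→V_7: (14)(6) − (14)(7) = -14
V_7→V_1: (14)(-3) − (10)(6) = -102
Σ = -138
Area = |Σ|/2 = 69.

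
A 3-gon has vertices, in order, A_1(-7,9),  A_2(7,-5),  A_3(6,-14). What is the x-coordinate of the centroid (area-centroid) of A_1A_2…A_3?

Apply the shoelace formula. First the cross-terms c_i = x_i·y_{i+1} − x_{i+1}·y_i:
  -28, -68, -44  ⇒  2A = -140, A = -70.
Then Σ (x_i + x_{i+1})·c_i = -840, so x̄ = -840 / (6·(-70)) = 2.

2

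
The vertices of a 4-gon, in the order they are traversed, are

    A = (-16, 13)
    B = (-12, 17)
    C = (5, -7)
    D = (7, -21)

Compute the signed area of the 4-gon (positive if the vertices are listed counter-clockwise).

-209

Apply the shoelace (surveyor's) formula: 2A = Σ (x_i·y_{i+1} − x_{i+1}·y_i), indices taken mod 4.
Σ = (-116) + (-1) + (-56) + (-245) = -418
Signed area = Σ/2 = -209 (negative ⇒ clockwise traversal).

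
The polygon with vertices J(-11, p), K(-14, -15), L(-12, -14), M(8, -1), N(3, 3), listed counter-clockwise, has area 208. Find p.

3

Write out the shoelace sum; only the two edges meeting at J involve p:
2·Area = [(3·p − (-11)·3) + ((-11)·(-15) − (-14)·p)] + 167
       = 17·p + 365 = 416
⇒ p = 3.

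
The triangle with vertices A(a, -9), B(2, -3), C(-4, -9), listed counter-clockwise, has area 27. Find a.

The doubled signed area Σ (x_i y_{i+1} − x_{i+1} y_i) is linear in a.
With a=0 it equals 24; the coefficient of a is 6 (from the two edges through A).
So 6·a + 24 = 2·27 = 54 ⇒ a = 5.

5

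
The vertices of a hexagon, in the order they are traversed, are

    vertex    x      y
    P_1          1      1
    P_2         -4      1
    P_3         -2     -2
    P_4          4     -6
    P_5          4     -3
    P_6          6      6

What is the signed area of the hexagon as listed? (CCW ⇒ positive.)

44.5

Apply the surveyor's formula: 2A = Σ (x_i·y_{i+1} − x_{i+1}·y_i), indices taken mod 6.
Cross-terms: 5, 10, 20, 12, 42, 0  ⇒  Σ = 89
Signed area = Σ/2 = 44.5 (positive ⇒ counter-clockwise traversal).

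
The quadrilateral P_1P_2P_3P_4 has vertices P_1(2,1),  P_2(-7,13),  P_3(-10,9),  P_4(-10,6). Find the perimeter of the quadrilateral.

36

|P_1P_2| = √((-9)² + (12)²) = √225 = 15
|P_2P_3| = √((-3)² + (-4)²) = √25 = 5
|P_3P_4| = √((0)² + (-3)²) = √9 = 3
|P_4P_1| = √((12)² + (-5)²) = √169 = 13
Perimeter = 15 + 5 + 3 + 13 = 36.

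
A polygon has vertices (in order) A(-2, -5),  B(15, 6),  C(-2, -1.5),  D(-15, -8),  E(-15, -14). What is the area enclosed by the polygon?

Σ = (63) + (-10.5) + (-6.5) + (90) + (47) = 183
Area = |Σ|/2 = 91.5.

91.5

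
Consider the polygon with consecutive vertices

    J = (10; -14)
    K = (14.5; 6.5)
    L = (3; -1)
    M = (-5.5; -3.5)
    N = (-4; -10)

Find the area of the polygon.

Σ = (268) + (-34) + (-16) + (41) + (156) = 415
Area = |Σ|/2 = 207.5.

207.5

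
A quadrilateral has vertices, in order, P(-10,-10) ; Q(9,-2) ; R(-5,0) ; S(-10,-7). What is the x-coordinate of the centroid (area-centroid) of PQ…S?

Apply the surveyor's formula. First the cross-terms c_i = x_i·y_{i+1} − x_{i+1}·y_i:
  110, -10, 35, 30  ⇒  2A = 165, A = 82.5.
Then Σ (x_i + x_{i+1})·c_i = -1275, so x̄ = -1275 / (6·82.5) = -85/33.

-85/33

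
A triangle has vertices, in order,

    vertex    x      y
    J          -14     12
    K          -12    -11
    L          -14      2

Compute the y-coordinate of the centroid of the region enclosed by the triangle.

1

Apply the shoelace (surveyor's) formula. First the cross-terms c_i = x_i·y_{i+1} − x_{i+1}·y_i:
  298, -178, -140  ⇒  2A = -20, A = -10.
Then Σ (y_i + y_{i+1})·c_i = -60, so ȳ = -60 / (6·(-10)) = 1.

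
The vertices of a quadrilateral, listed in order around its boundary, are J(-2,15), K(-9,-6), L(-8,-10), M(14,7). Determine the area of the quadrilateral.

Apply Gauss's area formula: 2A = Σ (x_i·y_{i+1} − x_{i+1}·y_i), indices taken mod 4.
Cross-terms: 147, 42, 84, 224  ⇒  Σ = 497
Area = |Σ|/2 = 248.5.

248.5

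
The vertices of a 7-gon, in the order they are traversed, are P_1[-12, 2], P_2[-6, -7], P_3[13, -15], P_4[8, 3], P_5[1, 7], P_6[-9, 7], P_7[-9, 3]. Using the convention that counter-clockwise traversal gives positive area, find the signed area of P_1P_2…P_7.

P_1→P_2: (-12)(-7) − (-6)(2) = 96
P_2→P_3: (-6)(-15) − (13)(-7) = 181
P_3→P_4: (13)(3) − (8)(-15) = 159
P_4→P_5: (8)(7) − (1)(3) = 53
P_5→P_6: (1)(7) − (-9)(7) = 70
P_6→P_7: (-9)(3) − (-9)(7) = 36
P_7→P_1: (-9)(2) − (-12)(3) = 18
Σ = 613
Signed area = Σ/2 = 306.5 (positive ⇒ counter-clockwise traversal).

306.5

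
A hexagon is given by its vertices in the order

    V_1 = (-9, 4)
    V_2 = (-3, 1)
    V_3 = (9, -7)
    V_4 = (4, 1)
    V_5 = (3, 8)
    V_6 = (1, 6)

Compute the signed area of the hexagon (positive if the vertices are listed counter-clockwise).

Apply Gauss's area formula: 2A = Σ (x_i·y_{i+1} − x_{i+1}·y_i), indices taken mod 6.
Σ = (3) + (12) + (37) + (29) + (10) + (58) = 149
Signed area = Σ/2 = 74.5 (positive ⇒ counter-clockwise traversal).

74.5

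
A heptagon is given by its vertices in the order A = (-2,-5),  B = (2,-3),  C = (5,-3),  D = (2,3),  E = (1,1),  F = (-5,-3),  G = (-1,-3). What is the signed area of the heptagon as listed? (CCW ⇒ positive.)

29

Apply the shoelace formula: 2A = Σ (x_i·y_{i+1} − x_{i+1}·y_i), indices taken mod 7.
A→B: (-2)(-3) − (2)(-5) = 16
B→C: (2)(-3) − (5)(-3) = 9
C→D: (5)(3) − (2)(-3) = 21
D→E: (2)(1) − (1)(3) = -1
E→F: (1)(-3) − (-5)(1) = 2
F→G: (-5)(-3) − (-1)(-3) = 12
G→A: (-1)(-5) − (-2)(-3) = -1
Σ = 58
Signed area = Σ/2 = 29 (positive ⇒ counter-clockwise traversal).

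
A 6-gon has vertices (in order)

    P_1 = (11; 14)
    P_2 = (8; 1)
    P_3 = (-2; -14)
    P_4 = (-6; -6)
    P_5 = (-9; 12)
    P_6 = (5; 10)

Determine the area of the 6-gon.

Apply Gauss's area formula: 2A = Σ (x_i·y_{i+1} − x_{i+1}·y_i), indices taken mod 6.
Cross-terms: -101, -110, -72, -126, -150, -40  ⇒  Σ = -599
Area = |Σ|/2 = 299.5.

299.5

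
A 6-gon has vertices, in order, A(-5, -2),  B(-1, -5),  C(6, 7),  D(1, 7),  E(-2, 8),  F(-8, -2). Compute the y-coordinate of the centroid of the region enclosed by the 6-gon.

Apply Gauss's area formula. First the cross-terms c_i = x_i·y_{i+1} − x_{i+1}·y_i:
  23, 23, 35, 22, 68, 6  ⇒  2A = 177, A = 88.5.
Then Σ (y_i + y_{i+1})·c_i = 1089, so ȳ = 1089 / (6·88.5) = 121/59.

121/59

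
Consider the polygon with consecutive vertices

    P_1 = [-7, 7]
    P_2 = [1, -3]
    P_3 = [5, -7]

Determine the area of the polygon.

Σ = (14) + (8) + (-14) = 8
Area = |Σ|/2 = 4.

4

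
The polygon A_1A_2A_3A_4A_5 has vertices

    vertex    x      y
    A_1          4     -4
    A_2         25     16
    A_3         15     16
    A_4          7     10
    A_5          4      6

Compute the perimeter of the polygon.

|A_1A_2| = √((21)² + (20)²) = √841 = 29
|A_2A_3| = √((-10)² + (0)²) = √100 = 10
|A_3A_4| = √((-8)² + (-6)²) = √100 = 10
|A_4A_5| = √((-3)² + (-4)²) = √25 = 5
|A_5A_1| = √((0)² + (-10)²) = √100 = 10
Perimeter = 29 + 10 + 10 + 5 + 10 = 64.

64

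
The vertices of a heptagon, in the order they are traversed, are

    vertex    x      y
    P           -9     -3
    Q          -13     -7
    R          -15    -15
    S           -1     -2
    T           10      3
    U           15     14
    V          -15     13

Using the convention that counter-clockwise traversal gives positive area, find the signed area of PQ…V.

Σ = (24) + (90) + (15) + (17) + (95) + (405) + (162) = 808
Signed area = Σ/2 = 404 (positive ⇒ counter-clockwise traversal).

404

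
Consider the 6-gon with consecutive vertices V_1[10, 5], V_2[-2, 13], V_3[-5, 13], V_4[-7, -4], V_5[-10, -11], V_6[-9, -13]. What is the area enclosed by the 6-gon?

Apply the shoelace (surveyor's) formula: 2A = Σ (x_i·y_{i+1} − x_{i+1}·y_i), indices taken mod 6.
Σ = (140) + (39) + (111) + (37) + (31) + (85) = 443
Area = |Σ|/2 = 221.5.

221.5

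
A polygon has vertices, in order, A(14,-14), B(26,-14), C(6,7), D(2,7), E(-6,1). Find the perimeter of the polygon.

80

|AB| = √((12)² + (0)²) = √144 = 12
|BC| = √((-20)² + (21)²) = √841 = 29
|CD| = √((-4)² + (0)²) = √16 = 4
|DE| = √((-8)² + (-6)²) = √100 = 10
|EA| = √((20)² + (-15)²) = √625 = 25
Perimeter = 12 + 29 + 4 + 10 + 25 = 80.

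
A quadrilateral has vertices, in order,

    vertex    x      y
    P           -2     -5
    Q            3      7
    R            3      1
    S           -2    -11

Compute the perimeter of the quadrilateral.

38

|PQ| = √((5)² + (12)²) = √169 = 13
|QR| = √((0)² + (-6)²) = √36 = 6
|RS| = √((-5)² + (-12)²) = √169 = 13
|SP| = √((0)² + (6)²) = √36 = 6
Perimeter = 13 + 6 + 13 + 6 = 38.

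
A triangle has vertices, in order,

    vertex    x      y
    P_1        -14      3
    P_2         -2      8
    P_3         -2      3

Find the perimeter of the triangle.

30

|P_1P_2| = √((12)² + (5)²) = √169 = 13
|P_2P_3| = √((0)² + (-5)²) = √25 = 5
|P_3P_1| = √((-12)² + (0)²) = √144 = 12
Perimeter = 13 + 5 + 12 = 30.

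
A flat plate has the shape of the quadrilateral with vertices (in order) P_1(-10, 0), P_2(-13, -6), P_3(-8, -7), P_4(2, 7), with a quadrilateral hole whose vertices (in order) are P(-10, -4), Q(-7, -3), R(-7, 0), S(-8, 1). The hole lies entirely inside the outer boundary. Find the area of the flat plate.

57.5

Outer boundary:
Apply the shoelace formula: 2A = Σ (x_i·y_{i+1} − x_{i+1}·y_i), indices taken mod 4.
Cross-terms: 60, 43, -42, 70  ⇒  Σ = 131
Area = |Σ|/2 = 65.5.
Hole:
Apply the shoelace (surveyor's) formula: 2A = Σ (x_i·y_{i+1} − x_{i+1}·y_i), indices taken mod 4.
Σ = (2) + (-21) + (-7) + (42) = 16
Area = |Σ|/2 = 8.
Net area = 65.5 − 8 = 57.5.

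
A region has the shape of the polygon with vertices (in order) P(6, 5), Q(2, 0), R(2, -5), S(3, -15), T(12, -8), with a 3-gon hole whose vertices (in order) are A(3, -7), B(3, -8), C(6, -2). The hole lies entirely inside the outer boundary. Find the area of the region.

113

Outer boundary:
Apply the shoelace (surveyor's) formula: 2A = Σ (x_i·y_{i+1} − x_{i+1}·y_i), indices taken mod 5.
Σ = (-10) + (-10) + (-15) + (156) + (108) = 229
Area = |Σ|/2 = 114.5.
Hole:
Σ = (-3) + (42) + (-36) = 3
Area = |Σ|/2 = 1.5.
Net area = 114.5 − 1.5 = 113.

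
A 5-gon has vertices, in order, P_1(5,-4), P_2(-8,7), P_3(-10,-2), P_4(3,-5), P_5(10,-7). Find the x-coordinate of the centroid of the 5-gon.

Apply Gauss's area formula. First the cross-terms c_i = x_i·y_{i+1} − x_{i+1}·y_i:
  3, 86, 56, 29, -5  ⇒  2A = 169, A = 84.5.
Then Σ (x_i + x_{i+1})·c_i = -1647, so x̄ = -1647 / (6·84.5) = -549/169.

-549/169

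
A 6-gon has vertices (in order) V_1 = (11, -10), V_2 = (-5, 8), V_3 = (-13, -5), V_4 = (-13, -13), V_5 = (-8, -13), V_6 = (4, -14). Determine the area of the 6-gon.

Apply the shoelace (surveyor's) formula: 2A = Σ (x_i·y_{i+1} − x_{i+1}·y_i), indices taken mod 6.
V_1→V_2: (11)(8) − (-5)(-10) = 38
V_2→V_3: (-5)(-5) − (-13)(8) = 129
V_3→V_4: (-13)(-13) − (-13)(-5) = 104
V_4→V_5: (-13)(-13) − (-8)(-13) = 65
V_5→V_6: (-8)(-14) − (4)(-13) = 164
V_6→V_1: (4)(-10) − (11)(-14) = 114
Σ = 614
Area = |Σ|/2 = 307.

307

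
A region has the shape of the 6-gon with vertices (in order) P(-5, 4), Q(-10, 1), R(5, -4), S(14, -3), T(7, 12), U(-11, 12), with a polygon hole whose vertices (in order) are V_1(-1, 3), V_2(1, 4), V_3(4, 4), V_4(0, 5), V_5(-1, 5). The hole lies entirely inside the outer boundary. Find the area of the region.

Outer boundary:
Σ = (35) + (35) + (41) + (189) + (216) + (16) = 532
Area = |Σ|/2 = 266.
Hole:
Apply the surveyor's formula: 2A = Σ (x_i·y_{i+1} − x_{i+1}·y_i), indices taken mod 5.
Σ = (-7) + (-12) + (20) + (5) + (2) = 8
Area = |Σ|/2 = 4.
Net area = 266 − 4 = 262.

262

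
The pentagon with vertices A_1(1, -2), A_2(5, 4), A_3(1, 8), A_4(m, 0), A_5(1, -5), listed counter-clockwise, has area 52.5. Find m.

The doubled signed area Σ (x_i y_{i+1} − x_{i+1} y_i) is linear in m.
With m=0 it equals 53; the coefficient of m is -13 (from the two edges through A_4).
So -13·m + 53 = 2·52.5 = 105 ⇒ m = -4.

-4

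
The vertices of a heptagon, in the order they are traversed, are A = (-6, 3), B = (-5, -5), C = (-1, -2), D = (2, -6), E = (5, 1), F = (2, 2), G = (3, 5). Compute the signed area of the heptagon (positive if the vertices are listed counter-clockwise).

71.5

Apply the surveyor's formula: 2A = Σ (x_i·y_{i+1} − x_{i+1}·y_i), indices taken mod 7.
Cross-terms: 45, 5, 10, 32, 8, 4, 39  ⇒  Σ = 143
Signed area = Σ/2 = 71.5 (positive ⇒ counter-clockwise traversal).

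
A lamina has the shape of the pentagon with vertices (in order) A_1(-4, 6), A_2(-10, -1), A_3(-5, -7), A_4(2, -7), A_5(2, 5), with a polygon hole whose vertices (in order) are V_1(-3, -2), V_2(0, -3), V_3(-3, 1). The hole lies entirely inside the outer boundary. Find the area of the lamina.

112.5

Outer boundary:
Apply the surveyor's formula: 2A = Σ (x_i·y_{i+1} − x_{i+1}·y_i), indices taken mod 5.
Cross-terms: 64, 65, 49, 24, 32  ⇒  Σ = 234
Area = |Σ|/2 = 117.
Hole:
Apply Gauss's area formula: 2A = Σ (x_i·y_{i+1} − x_{i+1}·y_i), indices taken mod 3.
Cross-terms: 9, -9, 9  ⇒  Σ = 9
Area = |Σ|/2 = 4.5.
Net area = 117 − 4.5 = 112.5.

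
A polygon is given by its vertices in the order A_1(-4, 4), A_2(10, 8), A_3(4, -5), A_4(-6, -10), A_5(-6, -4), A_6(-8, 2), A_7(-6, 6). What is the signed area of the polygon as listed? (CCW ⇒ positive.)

Apply Gauss's area formula: 2A = Σ (x_i·y_{i+1} − x_{i+1}·y_i), indices taken mod 7.
Cross-terms: -72, -82, -70, -36, -44, -36, 0  ⇒  Σ = -340
Signed area = Σ/2 = -170 (negative ⇒ clockwise traversal).

-170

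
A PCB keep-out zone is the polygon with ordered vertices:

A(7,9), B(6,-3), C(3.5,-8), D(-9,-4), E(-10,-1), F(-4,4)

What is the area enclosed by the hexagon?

Σ = (-75) + (-37.5) + (-86) + (-31) + (-44) + (-64) = -337.5
Area = |Σ|/2 = 168.75.

168.75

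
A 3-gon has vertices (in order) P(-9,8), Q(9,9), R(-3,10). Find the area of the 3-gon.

Apply the shoelace (surveyor's) formula: 2A = Σ (x_i·y_{i+1} − x_{i+1}·y_i), indices taken mod 3.
P→Q: (-9)(9) − (9)(8) = -153
Q→R: (9)(10) − (-3)(9) = 117
R→P: (-3)(8) − (-9)(10) = 66
Σ = 30
Area = |Σ|/2 = 15.

15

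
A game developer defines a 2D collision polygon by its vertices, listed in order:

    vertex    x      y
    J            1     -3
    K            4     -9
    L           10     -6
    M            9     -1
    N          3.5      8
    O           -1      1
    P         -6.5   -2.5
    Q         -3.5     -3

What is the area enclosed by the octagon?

116.625

Apply Gauss's area formula: 2A = Σ (x_i·y_{i+1} − x_{i+1}·y_i), indices taken mod 8.
Cross-terms: 3, 66, 44, 75.5, 11.5, 9, 10.75, 13.5  ⇒  Σ = 233.25
Area = |Σ|/2 = 116.625.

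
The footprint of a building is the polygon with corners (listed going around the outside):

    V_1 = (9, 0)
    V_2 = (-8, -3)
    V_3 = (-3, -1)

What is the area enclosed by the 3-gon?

9.5

Σ = (-27) + (-1) + (9) = -19
Area = |Σ|/2 = 9.5.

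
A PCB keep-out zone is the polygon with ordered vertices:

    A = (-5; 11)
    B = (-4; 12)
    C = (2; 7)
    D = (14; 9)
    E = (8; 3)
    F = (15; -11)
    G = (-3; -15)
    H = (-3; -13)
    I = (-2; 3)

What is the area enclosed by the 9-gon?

Apply the shoelace (surveyor's) formula: 2A = Σ (x_i·y_{i+1} − x_{i+1}·y_i), indices taken mod 9.
Σ = (-16) + (-52) + (-80) + (-30) + (-133) + (-258) + (-6) + (-35) + (-7) = -617
Area = |Σ|/2 = 308.5.

308.5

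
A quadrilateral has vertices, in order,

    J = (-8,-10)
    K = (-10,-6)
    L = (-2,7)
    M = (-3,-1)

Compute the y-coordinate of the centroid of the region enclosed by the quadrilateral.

-646/267

Apply the shoelace (surveyor's) formula. First the cross-terms c_i = x_i·y_{i+1} − x_{i+1}·y_i:
  -52, -82, 23, 22  ⇒  2A = -89, A = -44.5.
Then Σ (y_i + y_{i+1})·c_i = 646, so ȳ = 646 / (6·(-44.5)) = -646/267.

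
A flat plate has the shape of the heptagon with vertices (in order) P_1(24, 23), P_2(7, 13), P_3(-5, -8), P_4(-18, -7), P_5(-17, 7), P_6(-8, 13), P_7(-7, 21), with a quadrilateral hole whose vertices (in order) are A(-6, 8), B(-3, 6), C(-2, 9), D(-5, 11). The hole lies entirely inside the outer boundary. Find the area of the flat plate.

539.5

Outer boundary:
Apply the surveyor's formula: 2A = Σ (x_i·y_{i+1} − x_{i+1}·y_i), indices taken mod 7.
Σ = (151) + (9) + (-109) + (-245) + (-165) + (-77) + (-665) = -1101
Area = |Σ|/2 = 550.5.
Hole:
Apply Gauss's area formula: 2A = Σ (x_i·y_{i+1} − x_{i+1}·y_i), indices taken mod 4.
Cross-terms: -12, -15, 23, 26  ⇒  Σ = 22
Area = |Σ|/2 = 11.
Net area = 550.5 − 11 = 539.5.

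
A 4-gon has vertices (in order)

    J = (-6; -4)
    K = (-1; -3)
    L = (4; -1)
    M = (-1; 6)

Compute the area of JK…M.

Apply the surveyor's formula: 2A = Σ (x_i·y_{i+1} − x_{i+1}·y_i), indices taken mod 4.
J→K: (-6)(-3) − (-1)(-4) = 14
K→L: (-1)(-1) − (4)(-3) = 13
L→M: (4)(6) − (-1)(-1) = 23
M→J: (-1)(-4) − (-6)(6) = 40
Σ = 90
Area = |Σ|/2 = 45.

45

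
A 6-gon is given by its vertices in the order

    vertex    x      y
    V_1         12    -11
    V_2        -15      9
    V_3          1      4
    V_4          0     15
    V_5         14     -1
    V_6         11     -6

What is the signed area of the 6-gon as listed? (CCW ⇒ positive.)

-221.5

Cross-terms: -57, -69, 15, -210, -73, -49  ⇒  Σ = -443
Signed area = Σ/2 = -221.5 (negative ⇒ clockwise traversal).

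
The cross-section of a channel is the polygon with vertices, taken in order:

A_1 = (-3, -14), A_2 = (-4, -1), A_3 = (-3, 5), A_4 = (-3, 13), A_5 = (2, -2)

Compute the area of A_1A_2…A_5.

77

Apply the shoelace (surveyor's) formula: 2A = Σ (x_i·y_{i+1} − x_{i+1}·y_i), indices taken mod 5.
A_1→A_2: (-3)(-1) − (-4)(-14) = -53
A_2→A_3: (-4)(5) − (-3)(-1) = -23
A_3→A_4: (-3)(13) − (-3)(5) = -24
A_4→A_5: (-3)(-2) − (2)(13) = -20
A_5→A_1: (2)(-14) − (-3)(-2) = -34
Σ = -154
Area = |Σ|/2 = 77.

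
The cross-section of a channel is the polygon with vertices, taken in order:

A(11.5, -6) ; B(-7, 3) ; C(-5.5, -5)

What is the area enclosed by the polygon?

67.25

Apply the surveyor's formula: 2A = Σ (x_i·y_{i+1} − x_{i+1}·y_i), indices taken mod 3.
Cross-terms: -7.5, 51.5, 90.5  ⇒  Σ = 134.5
Area = |Σ|/2 = 67.25.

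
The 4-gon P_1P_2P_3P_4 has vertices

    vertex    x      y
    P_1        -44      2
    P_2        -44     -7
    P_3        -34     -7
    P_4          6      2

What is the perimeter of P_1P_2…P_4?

110

|P_1P_2| = √((0)² + (-9)²) = √81 = 9
|P_2P_3| = √((10)² + (0)²) = √100 = 10
|P_3P_4| = √((40)² + (9)²) = √1681 = 41
|P_4P_1| = √((-50)² + (0)²) = √2500 = 50
Perimeter = 9 + 10 + 41 + 50 = 110.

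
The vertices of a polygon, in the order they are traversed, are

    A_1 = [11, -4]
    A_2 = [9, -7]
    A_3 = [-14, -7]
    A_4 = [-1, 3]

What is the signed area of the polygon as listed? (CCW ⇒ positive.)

-140

Σ = (-41) + (-161) + (-49) + (-29) = -280
Signed area = Σ/2 = -140 (negative ⇒ clockwise traversal).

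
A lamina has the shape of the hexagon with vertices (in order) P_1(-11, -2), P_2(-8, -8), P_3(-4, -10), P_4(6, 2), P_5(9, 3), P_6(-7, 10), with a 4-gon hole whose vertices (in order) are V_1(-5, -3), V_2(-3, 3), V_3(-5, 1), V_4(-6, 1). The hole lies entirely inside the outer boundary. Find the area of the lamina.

197.5

Outer boundary:
Cross-terms: 72, 48, 52, 0, 111, 124  ⇒  Σ = 407
Area = |Σ|/2 = 203.5.
Hole:
V_1→V_2: (-5)(3) − (-3)(-3) = -24
V_2→V_3: (-3)(1) − (-5)(3) = 12
V_3→V_4: (-5)(1) − (-6)(1) = 1
V_4→V_1: (-6)(-3) − (-5)(1) = 23
Σ = 12
Area = |Σ|/2 = 6.
Net area = 203.5 − 6 = 197.5.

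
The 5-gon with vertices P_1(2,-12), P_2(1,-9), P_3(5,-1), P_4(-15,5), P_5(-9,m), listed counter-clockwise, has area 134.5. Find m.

Write out the shoelace sum; only the two edges meeting at P_5 involve m:
2·Area = [((-15)·m − (-9)·5) + ((-9)·(-12) − 2·m)] + 48
       = -17·m + 201 = 269
⇒ m = -4.

-4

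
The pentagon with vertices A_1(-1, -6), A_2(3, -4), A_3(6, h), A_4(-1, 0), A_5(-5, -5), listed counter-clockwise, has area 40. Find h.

1

Write out the shoelace sum; only the two edges meeting at A_3 involve h:
2·Area = [(3·h − 6·(-4)) + (6·0 − (-1)·h)] + 52
       = 4·h + 76 = 80
⇒ h = 1.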